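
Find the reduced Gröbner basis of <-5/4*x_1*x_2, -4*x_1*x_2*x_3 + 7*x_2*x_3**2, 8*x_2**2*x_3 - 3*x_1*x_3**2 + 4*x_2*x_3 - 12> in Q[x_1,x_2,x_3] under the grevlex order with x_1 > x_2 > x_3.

f_1 = -5/4*x_1*x_2, LT = x_1*x_2.
f_2 = -4*x_1*x_2*x_3 + 7*x_2*x_3**2, LT = x_1*x_2*x_3.
f_3 = 8*x_2**2*x_3 - 3*x_1*x_3**2 + 4*x_2*x_3 - 12, LT = x_2**2*x_3.

S(f_1,f_2): lcm = x_1*x_2*x_3. S = 7/4*x_2*x_3**2.
  reduce S modulo (f_1, f_2, f_3):
  remainder 7/4*x_2*x_3**2 ≠ 0; add g_4 = 7/4*x_2*x_3**2 to the basis.

S(f_1,f_3): lcm = x_1*x_2**2*x_3. S = 3/8*x_1**2*x_3**2 - 1/2*x_1*x_2*x_3 + 3/2*x_1.
  reduce S modulo (f_1, f_2, f_3, g_4):
  remainder 3/8*x_1**2*x_3**2 + 3/2*x_1 ≠ 0; add g_5 = 3/8*x_1**2*x_3**2 + 3/2*x_1 to the basis.

S(f_2,f_3): lcm = x_1*x_2**2*x_3. S = 3/8*x_1**2*x_3**2 - 7/4*x_2**2*x_3**2 - 1/2*x_1*x_2*x_3 + 3/2*x_1.
  reduce S modulo (f_1, f_2, f_3, g_4, g_5):
  remainder -21/32*x_1*x_3**3 - 21/8*x_3 ≠ 0; add g_6 = -21/32*x_1*x_3**3 - 21/8*x_3 to the basis.

S(f_1,g_6): lcm = x_1*x_2*x_3**3. S = -4*x_2*x_3.
  reduce S modulo (f_1, f_2, f_3, g_4, g_5, g_6):
  remainder -4*x_2*x_3 ≠ 0; add g_7 = -4*x_2*x_3 to the basis.

S(f_3,g_6): lcm = x_1*x_2**2*x_3**3. S = -3/8*x_1**2*x_3**4 + 1/2*x_1*x_2*x_3**3 - 4*x_2**2*x_3 - 3/2*x_1*x_3**2.
  reduce S modulo (f_1, f_2, f_3, g_4, g_5, g_6, g_7):
  remainder -3/2*x_1*x_3**2 - 6 ≠ 0; add g_8 = -3/2*x_1*x_3**2 - 6 to the basis.

S(f_1,g_8): lcm = x_1*x_2*x_3**2. S = -4*x_2.
  reduce S modulo (f_1, f_2, f_3, g_4, g_5, g_6, g_7, g_8):
  remainder -4*x_2 ≠ 0; add g_9 = -4*x_2 to the basis.

The other S-polynomials (S(f_1,g_4), S(f_2,g_4), S(f_3,g_4), S(f_1,g_5), S(f_2,g_5), S(f_3,g_5), S(g_4,g_5), S(f_2,g_6), S(g_4,g_6), S(g_5,g_6), S(f_1,g_7), S(f_2,g_7), S(f_3,g_7), S(g_4,g_7), S(g_5,g_7), S(g_6,g_7), S(f_2,g_8), S(f_3,g_8), S(g_4,g_8), S(g_5,g_8), S(g_6,g_8), S(g_7,g_8), S(f_1,g_9), S(f_2,g_9), S(f_3,g_9), S(g_4,g_9), S(g_5,g_9), S(g_6,g_9), S(g_7,g_9), S(g_8,g_9)) all reduce to 0 modulo the current basis, so we have a Gröbner basis.
Inter-reduce: drop elements whose leading term is divisible by another's, tail-reduce, and make monic.

G = {x_1*x_3**2 + 4, x_2}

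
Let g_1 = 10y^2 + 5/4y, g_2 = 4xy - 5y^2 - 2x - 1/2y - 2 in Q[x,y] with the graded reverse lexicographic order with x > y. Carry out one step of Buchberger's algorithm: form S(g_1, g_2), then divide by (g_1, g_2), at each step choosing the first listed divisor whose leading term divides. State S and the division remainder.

S(g_1, g_2) = 5/4y^3 + 5/8xy + 1/8y^2 + 1/2y; remainder on division = 5/16x + 31/64y + 5/16.

lcm(LM(g_1), LM(g_2)) = xy^2.
S = (lcm/LT(g_1))·g_1 − (lcm/LT(g_2))·g_2 = 5/4y^3 + 5/8xy + 1/8y^2 + 1/2y.
Reduce S modulo (g_1, g_2) in that order:
  leading term y^3: subtract (1/8y)·g_1 from 5/4y^3 + 5/8xy + 1/8y^2 + 1/2y → 5/8xy - 1/32y^2 + 1/2y
  leading term xy: subtract (5/32)·g_2 from 5/8xy - 1/32y^2 + 1/2y → 3/4y^2 + 5/16x + 37/64y + 5/16
  leading term y^2: subtract (3/40)·g_1 from 3/4y^2 + 5/16x + 37/64y + 5/16 → 5/16x + 31/64y + 5/16
  leading term x: no divisor's leading term divides it; move 5/16x to the remainder.
  leading term y: no divisor's leading term divides it; move 31/64y to the remainder.
  leading term 1: no divisor's leading term divides it; move 5/16 to the remainder.
The remainder 5/16x + 31/64y + 5/16 is nonzero, so it would be added as the next basis element.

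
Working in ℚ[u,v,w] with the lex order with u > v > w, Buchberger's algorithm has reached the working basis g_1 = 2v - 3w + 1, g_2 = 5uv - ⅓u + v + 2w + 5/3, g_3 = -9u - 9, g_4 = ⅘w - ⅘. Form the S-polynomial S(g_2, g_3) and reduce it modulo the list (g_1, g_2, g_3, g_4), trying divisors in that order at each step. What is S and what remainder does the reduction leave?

lcm(LM(g_2), LM(g_3)) = uv.
S = (lcm/LT(g_2))·g_2 − (lcm/LT(g_3))·g_3 = -1/15u - ⅘v + ⅖w + ⅓.
Reduce S modulo (g_1, g_2, g_3, g_4) in that order:
  leading term u: subtract (1/135)·g_3 from -1/15u - ⅘v + ⅖w + ⅓ → -⅘v + ⅖w + ⅖
  leading term v: subtract (-⅖)·g_1 from -⅘v + ⅖w + ⅖ → -⅘w + ⅘
  leading term w: subtract (-1)·g_4 from -⅘w + ⅘ → 0
The remainder is 0, so this S-polynomial contributes no new basis element.

S(g_2, g_3) = -1/15u - ⅘v + ⅖w + ⅓; remainder on division = 0.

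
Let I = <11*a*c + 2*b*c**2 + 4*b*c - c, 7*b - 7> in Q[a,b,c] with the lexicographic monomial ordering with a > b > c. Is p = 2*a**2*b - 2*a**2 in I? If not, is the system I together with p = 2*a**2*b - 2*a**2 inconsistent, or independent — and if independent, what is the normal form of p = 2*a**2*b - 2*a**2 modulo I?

2*a**2*b - 2*a**2 lies in I (it reduces to 0).

First compute the reduced Gröbner basis of I by Buchberger's algorithm.
f_1 = 11*a*c + 2*b*c**2 + 4*b*c - c, LT = a*c.
f_2 = 7*b - 7, LT = b.

The S-polynomials (S(f_1,f_2)) all reduce to 0 modulo the current basis, so we have a Gröbner basis.
Inter-reduce: drop elements whose leading term is divisible by another's, tail-reduce, and make monic.
Reduced Gröbner basis: {a*c + 2/11*c**2 + 3/11*c, b - 1}.
Label its elements g_1 = a*c + 2/11*c**2 + 3/11*c, g_2 = b - 1.

Reduce p = 2*a**2*b - 2*a**2 modulo G:
  leading term a**2*b: subtract (2*a**2)·g_2 from 2*a**2*b - 2*a**2 → 0
  normal form = 0.
Since the normal form is 0, p ∈ I.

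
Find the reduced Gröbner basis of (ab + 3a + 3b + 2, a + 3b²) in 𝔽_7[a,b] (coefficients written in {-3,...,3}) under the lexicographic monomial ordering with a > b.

G = {a + 3b², b³ + 3b² - b - 3}

This is the nonlinear analogue of row-reducing a linear system.

f_1 = ab + 3a + 3b + 2, LT = ab.
f_2 = a + 3b², LT = a.

S(f_1,f_2): lcm = ab. S = 3a - 3b³ + 3b + 2.
  leading term a: subtract (3)·f_2 from 3a - 3b³ + 3b + 2 → -3b³ - 2b² + 3b + 2
  leading term b³: no divisor's leading term divides it; move -3b³ to the remainder.
  leading term b²: no divisor's leading term divides it; move -2b² to the remainder.
  leading term b: no divisor's leading term divides it; move 3b to the remainder.
  leading term 1: no divisor's leading term divides it; move 2 to the remainder.
  remainder -3b³ - 2b² + 3b + 2 ≠ 0; add g_3 = -3b³ - 2b² + 3b + 2 to the basis.

S(f_1,g_3): lcm = ab³. S = ab + 3a + 3b³ + 2b².
  leading term ab: subtract (1)·f_1 from ab + 3a + 3b³ + 2b² → 3b³ + 2b² - 3b - 2
  leading term b³: subtract (-1)·g_3 from 3b³ + 2b² - 3b - 2 → 0
  remainder 0.

S(f_2,g_3): leading monomials are coprime, so the S-polynomial reduces to 0 (Buchberger's first criterion).
Every S-polynomial of the final basis reduces to 0, so we have a Gröbner basis.
Inter-reduce: drop elements whose leading term is divisible by another's, tail-reduce, and make monic.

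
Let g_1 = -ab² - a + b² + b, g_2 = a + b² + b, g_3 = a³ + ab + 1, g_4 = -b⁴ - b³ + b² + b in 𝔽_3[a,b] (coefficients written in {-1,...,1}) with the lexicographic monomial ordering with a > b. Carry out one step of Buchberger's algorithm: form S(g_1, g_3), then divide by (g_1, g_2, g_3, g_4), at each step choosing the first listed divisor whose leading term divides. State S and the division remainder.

S(g_1, g_3) = a³ - a²b² - a²b - ab³ - b²; remainder on division = b² - b.

lcm(LM(g_1), LM(g_3)) = a³b².
S = (lcm/LT(g_1))·g_1 − (lcm/LT(g_3))·g_3 = a³ - a²b² - a²b - ab³ - b².
Reduce S modulo (g_1, g_2, g_3, g_4) in that order:
  leading term a³: subtract (a²)·g_2 from a³ - a²b² - a²b - ab³ - b² → a²b² + a²b - ab³ - b²
  leading term a²b²: subtract (-a)·g_1 from a²b² + a²b - ab³ - b² → a²b - a² - ab³ + ab² + ab - b²
  leading term a²b: subtract (ab)·g_2 from a²b - a² - ab³ + ab² + ab - b² → -a² + ab³ + ab - b²
  leading term a²: subtract (-a)·g_2 from -a² + ab³ + ab - b² → ab³ + ab² - ab - b²
  leading term ab³: subtract (-b)·g_1 from ab³ + ab² - ab - b² → ab² + ab + b³
  leading term ab²: subtract (-1)·g_1 from ab² + ab + b³ → ab - a + b³ + b² + b
  leading term ab: subtract (b)·g_2 from ab - a + b³ + b² + b → -a + b
  leading term a: subtract (-1)·g_2 from -a + b → b² - b
  leading term b²: no divisor's leading term divides it; move b² to the remainder.
  leading term b: no divisor's leading term divides it; move -b to the remainder.
The remainder b² - b is nonzero, so it would be added as the next basis element.
An S-polynomial is built so that the two leading terms cancel; whether anything survives reduction is exactly the Gröbner-basis criterion.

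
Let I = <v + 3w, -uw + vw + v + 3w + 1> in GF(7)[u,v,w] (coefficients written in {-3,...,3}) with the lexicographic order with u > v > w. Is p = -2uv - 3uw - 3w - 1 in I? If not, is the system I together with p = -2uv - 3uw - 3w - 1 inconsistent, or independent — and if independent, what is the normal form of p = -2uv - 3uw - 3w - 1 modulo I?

First compute the reduced Gröbner basis of I by Buchberger's algorithm.
f_1 = v + 3w, LT = v.
f_2 = -uw + vw + v + 3w + 1, LT = uw.

The S-polynomials (S(f_1,f_2)) all reduce to 0 modulo the current basis, so we have a Gröbner basis.
Inter-reduce: drop elements whose leading term is divisible by another's, tail-reduce, and make monic.
Reduced Gröbner basis: {uw + 3w^2 - 1, v + 3w}.
Label its elements g_1 = uw + 3w^2 - 1, g_2 = v + 3w.

Reduce p = -2uv - 3uw - 3w - 1 modulo G:
  leading term uv: subtract (-2u)·g_2 from -2uv - 3uw - 3w - 1 → 3uw - 3w - 1
  leading term uw: subtract (3)·g_1 from 3uw - 3w - 1 → -2w^2 - 3w + 2
  leading term w^2: no divisor's leading term divides it; move -2w^2 to the remainder.
  leading term w: no divisor's leading term divides it; move -3w to the remainder.
  leading term 1: no divisor's leading term divides it; move 2 to the remainder.
  normal form = -2w^2 - 3w + 2.
The normal form is nonzero, so p ∉ I. Since p minus its normal form lies in I, I + (p) = I + (r) where r = -2w^2 - 3w + 2; decide whether this ideal is the whole ring.
Run Buchberger on G together with r (pairs among the g_i already reduce to 0 since G is a Gröbner basis):
g_1 = uw + 3w^2 - 1, LT = uw.
g_2 = v + 3w, LT = v.
r = -2w^2 - 3w + 2, LT = w^2.

S(g_1,r): lcm = uw^2. S = 2uw + u + 3w^3 - w.
  leading term uw: subtract (2)·g_1 from 2uw + u + 3w^3 - w → u + 3w^3 + w^2 - w + 2
  leading term u: no divisor's leading term divides it; move u to the remainder.
  leading term w^3: subtract (2w)·r from 3w^3 + w^2 - w + 2 → 2w + 2
  leading term w: no divisor's leading term divides it; move 2w to the remainder.
  leading term 1: no divisor's leading term divides it; move 2 to the remainder.
  remainder u + 2w + 2 ≠ 0; add m_4 = u + 2w + 2 to the basis.

The other S-polynomials (S(g_1,g_2), S(g_2,r), S(g_1,m_4), S(g_2,m_4), S(r,m_4)) all reduce to 0 modulo the current basis, so we have a Gröbner basis.
Inter-reduce: drop elements whose leading term is divisible by another's, tail-reduce, and make monic.
Reduced Gröbner basis: {u + 2w + 2, v + 3w, w^2 - 2w - 1}.
The reduced Gröbner basis of I + (p) is {u + 2w + 2, v + 3w, w^2 - 2w - 1} ≠ {1}, a proper ideal, so the enlarged system stays consistent: p is independent of I, with normal form -2w^2 - 3w + 2.

-2uv - 3uw - 3w - 1 is independent of I; its normal form modulo I is -2w^2 - 3w + 2.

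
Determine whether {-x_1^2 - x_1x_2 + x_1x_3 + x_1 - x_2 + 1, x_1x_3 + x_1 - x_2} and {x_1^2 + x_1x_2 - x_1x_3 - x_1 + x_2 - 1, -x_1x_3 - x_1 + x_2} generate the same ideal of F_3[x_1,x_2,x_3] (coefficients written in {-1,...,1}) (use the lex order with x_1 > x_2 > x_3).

Yes, the ideals are equal.

For a fixed monomial order, each ideal has a unique reduced Gröbner basis; comparing bases decides equality.
Buchberger on the first generating set:
f_1 = -x_1^2 - x_1x_2 + x_1x_3 + x_1 - x_2 + 1, LT = x_1^2.
f_2 = x_1x_3 + x_1 - x_2, LT = x_1x_3.

S(f_1,f_2): lcm = x_1^2x_3. S = -x_1^2 + x_1x_2x_3 + x_1x_2 - x_1x_3^2 - x_1x_3 + x_2x_3 - x_3.
  leading term x_1^2: subtract (1)·f_1 from -x_1^2 + x_1x_2x_3 + x_1x_2 - x_1x_3^2 - x_1x_3 + x_2x_3 - x_3 → x_1x_2x_3 - x_1x_2 - x_1x_3^2 + x_1x_3 - x_1 + x_2x_3 + x_2 - x_3 - 1
  leading term x_1x_2x_3: subtract (x_2)·f_2 from x_1x_2x_3 - x_1x_2 - x_1x_3^2 + x_1x_3 - x_1 + x_2x_3 + x_2 - x_3 - 1 → x_1x_2 - x_1x_3^2 + x_1x_3 - x_1 + x_2^2 + x_2x_3 + x_2 - x_3 - 1
  leading term x_1x_2: no divisor's leading term divides it; move x_1x_2 to the remainder.
  leading term x_1x_3^2: subtract (-x_3)·f_2 from -x_1x_3^2 + x_1x_3 - x_1 + x_2^2 + x_2x_3 + x_2 - x_3 - 1 → -x_1x_3 - x_1 + x_2^2 + x_2 - x_3 - 1
  leading term x_1x_3: subtract (-1)·f_2 from -x_1x_3 - x_1 + x_2^2 + x_2 - x_3 - 1 → x_2^2 - x_3 - 1
  leading term x_2^2: no divisor's leading term divides it; move x_2^2 to the remainder.
  leading term x_3: no divisor's leading term divides it; move -x_3 to the remainder.
  leading term 1: no divisor's leading term divides it; move -1 to the remainder.
  remainder x_1x_2 + x_2^2 - x_3 - 1 ≠ 0; add g_3 = x_1x_2 + x_2^2 - x_3 - 1 to the basis.

S(f_2,g_3): lcm = x_1x_2x_3. S = x_1x_2 - x_2^2x_3 - x_2^2 + x_3^2 + x_3.
  leading term x_1x_2: subtract (1)·g_3 from x_1x_2 - x_2^2x_3 - x_2^2 + x_3^2 + x_3 → -x_2^2x_3 + x_2^2 + x_3^2 - x_3 + 1
  leading term x_2^2x_3: no divisor's leading term divides it; move -x_2^2x_3 to the remainder.
  leading term x_2^2: no divisor's leading term divides it; move x_2^2 to the remainder.
  leading term x_3^2: no divisor's leading term divides it; move x_3^2 to the remainder.
  leading term x_3: no divisor's leading term divides it; move -x_3 to the remainder.
  leading term 1: no divisor's leading term divides it; move 1 to the remainder.
  remainder -x_2^2x_3 + x_2^2 + x_3^2 - x_3 + 1 ≠ 0; add g_4 = -x_2^2x_3 + x_2^2 + x_3^2 - x_3 + 1 to the basis.

The other S-polynomials (S(f_1,g_3), S(f_1,g_4), S(f_2,g_4), S(g_3,g_4)) all reduce to 0 modulo the current basis, so we have a Gröbner basis.
Inter-reduce: drop elements whose leading term is divisible by another's, tail-reduce, and make monic.
Reduced Gröbner basis: {x_1^2 - x_2^2 + x_3, x_1x_2 + x_2^2 - x_3 - 1, x_1x_3 + x_1 - x_2, x_2^2x_3 - x_2^2 - x_3^2 + x_3 - 1}.

Buchberger on the second generating set:
h_1 = x_1^2 + x_1x_2 - x_1x_3 - x_1 + x_2 - 1, LT = x_1^2.
h_2 = -x_1x_3 - x_1 + x_2, LT = x_1x_3.

S(h_1,h_2): lcm = x_1^2x_3. S = -x_1^2 + x_1x_2x_3 + x_1x_2 - x_1x_3^2 - x_1x_3 + x_2x_3 - x_3.
  leading term x_1^2: subtract (-1)·h_1 from -x_1^2 + x_1x_2x_3 + x_1x_2 - x_1x_3^2 - x_1x_3 + x_2x_3 - x_3 → x_1x_2x_3 - x_1x_2 - x_1x_3^2 + x_1x_3 - x_1 + x_2x_3 + x_2 - x_3 - 1
  leading term x_1x_2x_3: subtract (-x_2)·h_2 from x_1x_2x_3 - x_1x_2 - x_1x_3^2 + x_1x_3 - x_1 + x_2x_3 + x_2 - x_3 - 1 → x_1x_2 - x_1x_3^2 + x_1x_3 - x_1 + x_2^2 + x_2x_3 + x_2 - x_3 - 1
  leading term x_1x_2: no divisor's leading term divides it; move x_1x_2 to the remainder.
  leading term x_1x_3^2: subtract (x_3)·h_2 from -x_1x_3^2 + x_1x_3 - x_1 + x_2^2 + x_2x_3 + x_2 - x_3 - 1 → -x_1x_3 - x_1 + x_2^2 + x_2 - x_3 - 1
  leading term x_1x_3: subtract (1)·h_2 from -x_1x_3 - x_1 + x_2^2 + x_2 - x_3 - 1 → x_2^2 - x_3 - 1
  leading term x_2^2: no divisor's leading term divides it; move x_2^2 to the remainder.
  leading term x_3: no divisor's leading term divides it; move -x_3 to the remainder.
  leading term 1: no divisor's leading term divides it; move -1 to the remainder.
  remainder x_1x_2 + x_2^2 - x_3 - 1 ≠ 0; add k_3 = x_1x_2 + x_2^2 - x_3 - 1 to the basis.

S(h_2,k_3): lcm = x_1x_2x_3. S = x_1x_2 - x_2^2x_3 - x_2^2 + x_3^2 + x_3.
  leading term x_1x_2: subtract (1)·k_3 from x_1x_2 - x_2^2x_3 - x_2^2 + x_3^2 + x_3 → -x_2^2x_3 + x_2^2 + x_3^2 - x_3 + 1
  leading term x_2^2x_3: no divisor's leading term divides it; move -x_2^2x_3 to the remainder.
  leading term x_2^2: no divisor's leading term divides it; move x_2^2 to the remainder.
  leading term x_3^2: no divisor's leading term divides it; move x_3^2 to the remainder.
  leading term x_3: no divisor's leading term divides it; move -x_3 to the remainder.
  leading term 1: no divisor's leading term divides it; move 1 to the remainder.
  remainder -x_2^2x_3 + x_2^2 + x_3^2 - x_3 + 1 ≠ 0; add k_4 = -x_2^2x_3 + x_2^2 + x_3^2 - x_3 + 1 to the basis.

The other S-polynomials (S(h_1,k_3), S(h_1,k_4), S(h_2,k_4), S(k_3,k_4)) all reduce to 0 modulo the current basis, so we have a Gröbner basis.
Inter-reduce: drop elements whose leading term is divisible by another's, tail-reduce, and make monic.
Reduced Gröbner basis: {x_1^2 - x_2^2 + x_3, x_1x_2 + x_2^2 - x_3 - 1, x_1x_3 + x_1 - x_2, x_2^2x_3 - x_2^2 - x_3^2 + x_3 - 1}.

These coincide, so the ideals are equal.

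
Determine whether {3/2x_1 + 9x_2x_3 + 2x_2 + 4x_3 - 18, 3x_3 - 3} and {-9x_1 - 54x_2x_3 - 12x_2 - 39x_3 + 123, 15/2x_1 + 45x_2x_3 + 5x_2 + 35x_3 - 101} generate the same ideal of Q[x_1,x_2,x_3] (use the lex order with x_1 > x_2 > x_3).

No, the ideals differ.

Since reduced Gröbner bases are canonical representatives of ideals under a given ordering, it suffices to compute and compare them.
Buchberger on the first generating set:
f_1 = 3/2x_1 + 9x_2x_3 + 2x_2 + 4x_3 - 18, LT = x_1.
f_2 = 3x_3 - 3, LT = x_3.

The S-polynomials (S(f_1,f_2)) all reduce to 0 modulo the current basis, so we have a Gröbner basis.
Inter-reduce: drop elements whose leading term is divisible by another's, tail-reduce, and make monic.
Reduced Gröbner basis: {x_1 + 22/3x_2 - 28/3, x_3 - 1}.

Buchberger on the second generating set:
h_1 = -9x_1 - 54x_2x_3 - 12x_2 - 39x_3 + 123, LT = x_1.
h_2 = 15/2x_1 + 45x_2x_3 + 5x_2 + 35x_3 - 101, LT = x_1.

S(h_1,h_2): lcm = x_1. S = 2/3x_2 - 1/3x_3 - 1/5.
  leading term x_2: no divisor's leading term divides it; move 2/3x_2 to the remainder.
  leading term x_3: no divisor's leading term divides it; move -1/3x_3 to the remainder.
  leading term 1: no divisor's leading term divides it; move -1/5 to the remainder.
  remainder 2/3x_2 - 1/3x_3 - 1/5 ≠ 0; add k_3 = 2/3x_2 - 1/3x_3 - 1/5 to the basis.

The other S-polynomials (S(h_1,k_3), S(h_2,k_3)) all reduce to 0 modulo the current basis, so we have a Gröbner basis.
Inter-reduce: drop elements whose leading term is divisible by another's, tail-reduce, and make monic.
Reduced Gröbner basis: {x_1 + 3x_3^2 + 34/5x_3 - 199/15, x_2 - 1/2x_3 - 3/10}.

These differ, so the ideals are not equal.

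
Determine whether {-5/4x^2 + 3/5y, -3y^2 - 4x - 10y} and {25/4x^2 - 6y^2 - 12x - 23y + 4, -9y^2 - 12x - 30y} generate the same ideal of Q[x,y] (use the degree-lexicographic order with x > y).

Two ideals are equal iff their reduced Gröbner bases coincide (the reduced basis is unique for a fixed ordering).
Buchberger on the first generating set:
f_1 = -5/4x^2 + 3/5y, LT = x^2.
f_2 = -3y^2 - 4x - 10y, LT = y^2.

S(f_1,f_2): leading monomials are coprime, so the S-polynomial reduces to 0 (Buchberger's first criterion).
Every S-polynomial of the final basis reduces to 0, so we have a Gröbner basis.
Inter-reduce: drop elements whose leading term is divisible by another's, tail-reduce, and make monic.
Reduced Gröbner basis: {x^2 - 12/25y, y^2 + 4/3x + 10/3y}.

Buchberger on the second generating set:
h_1 = 25/4x^2 - 6y^2 - 12x - 23y + 4, LT = x^2.
h_2 = -9y^2 - 12x - 30y, LT = y^2.

S(h_1,h_2): leading monomials are coprime, so the S-polynomial reduces to 0 (Buchberger's first criterion).
Every S-polynomial of the final basis reduces to 0, so we have a Gröbner basis.
Inter-reduce: drop elements whose leading term is divisible by another's, tail-reduce, and make monic.
Reduced Gröbner basis: {x^2 - 16/25x - 12/25y + 16/25, y^2 + 4/3x + 10/3y}.

Since the reduced bases disagree, the two ideals are not the same.

No, the ideals differ.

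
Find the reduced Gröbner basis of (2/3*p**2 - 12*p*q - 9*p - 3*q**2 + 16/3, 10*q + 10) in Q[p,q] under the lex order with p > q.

The reduced Gröbner basis is the canonical form of the ideal for this ordering.

f_1 = 2/3*p**2 - 12*p*q - 9*p - 3*q**2 + 16/3, LT = p**2.
f_2 = 10*q + 10, LT = q.

The S-polynomials (S(f_1,f_2)) all reduce to 0 modulo the current basis, so we have a Gröbner basis.

G = {p**2 + 9/2*p + 7/2, q + 1}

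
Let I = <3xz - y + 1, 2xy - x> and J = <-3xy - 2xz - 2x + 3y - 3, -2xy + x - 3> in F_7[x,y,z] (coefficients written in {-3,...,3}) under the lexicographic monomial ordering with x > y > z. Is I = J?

No, the ideals differ.

Equality of ideals is decidable: compute both reduced Gröbner bases (unique for the ordering) and check whether they agree.
Buchberger on the first generating set:
f_1 = 3xz - y + 1, LT = xz.
f_2 = 2xy - x, LT = xy.

S(f_1,f_2): lcm = xyz. S = -3xz + 2y^2 - 2y.
  leading term xz: subtract (-1)·f_1 from -3xz + 2y^2 - 2y → 2y^2 - 3y + 1
  leading term y^2: no divisor's leading term divides it; move 2y^2 to the remainder.
  leading term y: no divisor's leading term divides it; move -3y to the remainder.
  leading term 1: no divisor's leading term divides it; move 1 to the remainder.
  remainder 2y^2 - 3y + 1 ≠ 0; add g_3 = 2y^2 - 3y + 1 to the basis.

S(f_1,g_3): leading monomials are coprime, so the S-polynomial reduces to 0 (Buchberger's first criterion).
S(f_2,g_3): lcm = xy^2. S = xy + 3x.
  leading term xy: subtract (-3)·f_2 from xy + 3x → 0
  remainder 0.

Every S-polynomial of the final basis reduces to 0, so we have a Gröbner basis.
Inter-reduce: drop elements whose leading term is divisible by another's, tail-reduce, and make monic.
Reduced Gröbner basis: {xy + 3x, xz + 2y - 2, y^2 + 2y - 3}.

Buchberger on the second generating set:
h_1 = -3xy - 2xz - 2x + 3y - 3, LT = xy.
h_2 = -2xy + x - 3, LT = xy.

S(h_1,h_2): lcm = xy. S = 3xz - y + 3.
  leading term xz: no divisor's leading term divides it; move 3xz to the remainder.
  leading term y: no divisor's leading term divides it; move -y to the remainder.
  leading term 1: no divisor's leading term divides it; move 3 to the remainder.
  remainder 3xz - y + 3 ≠ 0; add k_3 = 3xz - y + 3 to the basis.

S(h_1,k_3): lcm = xyz. S = 3xz^2 + 3xz - 2y^2 - yz - y + z.
  leading term xz^2: subtract (z)·k_3 from 3xz^2 + 3xz - 2y^2 - yz - y + z → 3xz - 2y^2 - y - 2z
  leading term xz: subtract (1)·k_3 from 3xz - 2y^2 - y - 2z → -2y^2 - 2z - 3
  leading term y^2: no divisor's leading term divides it; move -2y^2 to the remainder.
  leading term z: no divisor's leading term divides it; move -2z to the remainder.
  leading term 1: no divisor's leading term divides it; move -3 to the remainder.
  remainder -2y^2 - 2z - 3 ≠ 0; add k_4 = -2y^2 - 2z - 3 to the basis.

S(h_2,k_3): lcm = xyz. S = 3xz - 2y^2 - y - 2z.
  leading term xz: subtract (1)·k_3 from 3xz - 2y^2 - y - 2z → -2y^2 - 2z - 3
  leading term y^2: subtract (1)·k_4 from -2y^2 - 2z - 3 → 0
  remainder 0.

S(h_1,k_4): lcm = xy^2. S = 3xyz + 3xy - xz + 2x - y^2 + y.
  leading term xyz: subtract (-z)·h_1 from 3xyz + 3xy - xz + 2x - y^2 + y → 3xy - 2xz^2 - 3xz + 2x - y^2 + 3yz + y - 3z
  leading term xy: subtract (-1)·h_1 from 3xy - 2xz^2 - 3xz + 2x - y^2 + 3yz + y - 3z → -2xz^2 + 2xz - y^2 + 3yz - 3y - 3z - 3
  leading term xz^2: subtract (-3z)·k_3 from -2xz^2 + 2xz - y^2 + 3yz - 3y - 3z - 3 → 2xz - y^2 - 3y - z - 3
  leading term xz: subtract (3)·k_3 from 2xz - y^2 - 3y - z - 3 → -y^2 - z + 2
  leading term y^2: subtract (-3)·k_4 from -y^2 - z + 2 → 0
  remainder 0.

S(h_2,k_4): lcm = xy^2. S = 3xy - xz + 2x - 2y.
  leading term xy: subtract (-1)·h_1 from 3xy - xz + 2x - 2y → -3xz + y - 3
  leading term xz: subtract (-1)·k_3 from -3xz + y - 3 → 0
  remainder 0.

S(k_3,k_4): leading monomials are coprime, so the S-polynomial reduces to 0 (Buchberger's first criterion).
Every S-polynomial of the final basis reduces to 0, so we have a Gröbner basis.
Inter-reduce: drop elements whose leading term is divisible by another's, tail-reduce, and make monic.
Reduced Gröbner basis: {xy + 3x - 2, xz + 2y + 1, y^2 + z - 2}.

The bases are distinct; the ideals are different.
The same test decides containment: I ⊆ J iff every generator of I reduces to 0 modulo a Gröbner basis of J.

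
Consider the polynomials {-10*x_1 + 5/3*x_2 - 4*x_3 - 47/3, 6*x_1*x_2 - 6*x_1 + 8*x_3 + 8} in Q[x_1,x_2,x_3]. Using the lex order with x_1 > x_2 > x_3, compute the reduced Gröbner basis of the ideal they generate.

G = {x_1 - 1/6*x_2 + 2/5*x_3 + 47/30, x_2**2 - 12/5*x_2*x_3 - 52/5*x_2 + 52/5*x_3 + 87/5}

f_1 = -10*x_1 + 5/3*x_2 - 4*x_3 - 47/3, LT = x_1.
f_2 = 6*x_1*x_2 - 6*x_1 + 8*x_3 + 8, LT = x_1*x_2.

S(f_1,f_2): lcm = x_1*x_2. S = x_1 - 1/6*x_2**2 + 2/5*x_2*x_3 + 47/30*x_2 - 4/3*x_3 - 4/3.
  leading term x_1: subtract (-1/10)·f_1 from x_1 - 1/6*x_2**2 + 2/5*x_2*x_3 + 47/30*x_2 - 4/3*x_3 - 4/3 → -1/6*x_2**2 + 2/5*x_2*x_3 + 26/15*x_2 - 26/15*x_3 - 29/10
  leading term x_2**2: no divisor's leading term divides it; move -1/6*x_2**2 to the remainder.
  leading term x_2*x_3: no divisor's leading term divides it; move 2/5*x_2*x_3 to the remainder.
  leading term x_2: no divisor's leading term divides it; move 26/15*x_2 to the remainder.
  leading term x_3: no divisor's leading term divides it; move -26/15*x_3 to the remainder.
  leading term 1: no divisor's leading term divides it; move -29/10 to the remainder.
  remainder -1/6*x_2**2 + 2/5*x_2*x_3 + 26/15*x_2 - 26/15*x_3 - 29/10 ≠ 0; add g_3 = -1/6*x_2**2 + 2/5*x_2*x_3 + 26/15*x_2 - 26/15*x_3 - 29/10 to the basis.

The other S-polynomials (S(f_1,g_3), S(f_2,g_3)) all reduce to 0 modulo the current basis, so we have a Gröbner basis.
Inter-reduce: drop elements whose leading term is divisible by another's, tail-reduce, and make monic.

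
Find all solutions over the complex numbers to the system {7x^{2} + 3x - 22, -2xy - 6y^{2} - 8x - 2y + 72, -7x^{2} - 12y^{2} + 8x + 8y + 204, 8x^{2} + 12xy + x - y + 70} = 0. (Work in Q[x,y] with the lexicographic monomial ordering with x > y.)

Compute a lex Gröbner basis by Buchberger's algorithm.
f_1 = 7x^{2} + 3x - 22, LT = x^{2}.
f_2 = -2xy - 8x - 6y^{2} - 2y + 72, LT = xy.
f_3 = -7x^{2} + 8x - 12y^{2} + 8y + 204, LT = x^{2}.
f_4 = 8x^{2} + 12xy + x - y + 70, LT = x^{2}.

S(f_1,f_2): lcm = x^{2}y. S = -4x^{2} - 3xy^{2} - \tfrac{4}{7}xy + 36x - \tfrac{22}{7}y.
  reduce S modulo (f_1, f_2, f_3, f_4):
  remainder -8x + 9y^{3} - \tfrac{219}{7}y^{2} - \tfrac{858}{7}y + \tfrac{2792}{7} ≠ 0; add h_5 = -8x + 9y^{3} - \tfrac{219}{7}y^{2} - \tfrac{858}{7}y + \tfrac{2792}{7} to the basis.

S(f_1,f_3): lcm = x^{2}. S = \tfrac{11}{7}x - \tfrac{12}{7}y^{2} + \tfrac{8}{7}y + 26.
  reduce S modulo (f_1, f_2, f_3, f_4, h_5):
  remainder \tfrac{99}{56}y^{3} - \tfrac{3081}{392}y^{2} - \tfrac{4495}{196}y + \tfrac{5113}{49} ≠ 0; add h_6 = \tfrac{99}{56}y^{3} - \tfrac{3081}{392}y^{2} - \tfrac{4495}{196}y + \tfrac{5113}{49} to the basis.

S(f_1,f_4): lcm = x^{2}. S = -\tfrac{3}{2}xy + \tfrac{17}{56}x + \tfrac{1}{8}y - \tfrac{333}{28}.
  reduce S modulo (f_1, f_2, f_3, f_4, h_5, h_6):
  remainder \tfrac{876}{77}y^{2} - \tfrac{1823}{616}y - \tfrac{26209}{154} ≠ 0; add h_7 = \tfrac{876}{77}y^{2} - \tfrac{1823}{616}y - \tfrac{26209}{154} to the basis.

S(f_2,f_3): lcm = x^{2}y. S = 4x^{2} + 3xy^{2} + \tfrac{15}{7}xy - 36x - \tfrac{12}{7}y^{3} + \tfrac{8}{7}y^{2} + \tfrac{204}{7}y.
  reduce S modulo (f_1, f_2, f_3, f_4, h_5, h_6, h_7):
  remainder \tfrac{709411}{343392}y - \tfrac{709411}{85848} ≠ 0; add h_8 = \tfrac{709411}{343392}y - \tfrac{709411}{85848} to the basis.

The other S-polynomials (S(f_2,f_4), S(f_3,f_4), S(f_1,h_5), S(f_2,h_5), S(f_3,h_5), S(f_4,h_5), S(f_1,h_6), S(f_2,h_6), S(f_3,h_6), S(f_4,h_6), S(h_5,h_6), S(f_1,h_7), S(f_2,h_7), S(f_3,h_7), S(f_4,h_7), S(h_5,h_7), S(h_6,h_7), S(f_1,h_8), S(f_2,h_8), S(f_3,h_8), S(f_4,h_8), S(h_5,h_8), S(h_6,h_8), S(h_7,h_8)) all reduce to 0 modulo the current basis, so we have a Gröbner basis.
Inter-reduce: drop elements whose leading term is divisible by another's, tail-reduce, and make monic.
Reduced Gröbner basis: {x + 2, y - 4}.

From the last basis element, y - 4 = 0, so y takes values in {4}. Each choice, substituted upward through the basis, yields the corresponding point(s) of the solution set.
  y = 4: the earlier basis element becomes x + 2 = 0, giving x = -2 — point (-2, 4).

{(-2, 4)}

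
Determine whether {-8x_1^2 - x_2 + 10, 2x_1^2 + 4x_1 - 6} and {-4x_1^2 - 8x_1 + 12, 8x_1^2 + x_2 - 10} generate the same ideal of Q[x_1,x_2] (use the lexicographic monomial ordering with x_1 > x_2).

Yes, the ideals are equal.

Two ideals are equal iff their reduced Gröbner bases coincide (the reduced basis is unique for a fixed ordering).
Buchberger on the first generating set:
f_1 = -8x_1^2 - x_2 + 10, LT = x_1^2.
f_2 = 2x_1^2 + 4x_1 - 6, LT = x_1^2.

S(f_1,f_2): lcm = x_1^2. S = -2x_1 + 1/8x_2 + 7/4.
  reduce S modulo (f_1, f_2):
  remainder -2x_1 + 1/8x_2 + 7/4 ≠ 0; add g_3 = -2x_1 + 1/8x_2 + 7/4 to the basis.

S(f_1,g_3): lcm = x_1^2. S = 1/16x_1x_2 + 7/8x_1 + 1/8x_2 - 5/4.
  reduce S modulo (f_1, f_2, g_3):
  remainder 1/256x_2^2 + 15/64x_2 - 31/64 ≠ 0; add g_4 = 1/256x_2^2 + 15/64x_2 - 31/64 to the basis.

The other S-polynomials (S(f_2,g_3), S(f_1,g_4), S(f_2,g_4), S(g_3,g_4)) all reduce to 0 modulo the current basis, so we have a Gröbner basis.
Inter-reduce: drop elements whose leading term is divisible by another's, tail-reduce, and make monic.
Reduced Gröbner basis: {x_1 - 1/16x_2 - 7/8, x_2^2 + 60x_2 - 124}.

Buchberger on the second generating set:
h_1 = -4x_1^2 - 8x_1 + 12, LT = x_1^2.
h_2 = 8x_1^2 + x_2 - 10, LT = x_1^2.

S(h_1,h_2): lcm = x_1^2. S = 2x_1 - 1/8x_2 - 7/4.
  reduce S modulo (h_1, h_2):
  remainder 2x_1 - 1/8x_2 - 7/4 ≠ 0; add k_3 = 2x_1 - 1/8x_2 - 7/4 to the basis.

S(h_1,k_3): lcm = x_1^2. S = 1/16x_1x_2 + 23/8x_1 - 3.
  reduce S modulo (h_1, h_2, k_3):
  remainder 1/256x_2^2 + 15/64x_2 - 31/64 ≠ 0; add k_4 = 1/256x_2^2 + 15/64x_2 - 31/64 to the basis.

The other S-polynomials (S(h_2,k_3), S(h_1,k_4), S(h_2,k_4), S(k_3,k_4)) all reduce to 0 modulo the current basis, so we have a Gröbner basis.
Inter-reduce: drop elements whose leading term is divisible by another's, tail-reduce, and make monic.
Reduced Gröbner basis: {x_1 - 1/16x_2 - 7/8, x_2^2 + 60x_2 - 124}.

These coincide, so the ideals are equal.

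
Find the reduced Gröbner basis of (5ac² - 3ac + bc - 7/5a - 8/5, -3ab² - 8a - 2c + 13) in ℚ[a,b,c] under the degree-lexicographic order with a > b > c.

Buchberger's algorithm terminates because the ascending chain of leading-term ideals stabilizes.

f_1 = 5ac² - 3ac + bc - 7/5a - 8/5, LT = ac².
f_2 = -3ab² - 8a - 2c + 13, LT = ab².

S(f_1,f_2): lcm = ab²c². S = -⅗ab²c + ⅕b³c - 7/25ab² - 8/3ac² - ⅔c³ - 8/25b² + 13/3c².
  leading term ab²c: subtract (⅕c)·f_2 from -⅗ab²c + ⅕b³c - 7/25ab² - 8/3ac² - ⅔c³ - 8/25b² + 13/3c² → ⅕b³c - 7/25ab² - 8/3ac² - ⅔c³ + 8/5ac - 8/25b² + 71/15c² - 13/5c
  leading term b³c: no divisor's leading term divides it; move ⅕b³c to the remainder.
  leading term ab²: subtract (7/75)·f_2 from -7/25ab² - 8/3ac² - ⅔c³ + 8/5ac - 8/25b² + 71/15c² - 13/5c → -8/3ac² - ⅔c³ + 8/5ac - 8/25b² + 71/15c² + 56/75a - 181/75c - 91/75
  leading term ac²: subtract (-8/15)·f_1 from -8/3ac² - ⅔c³ + 8/5ac - 8/25b² + 71/15c² + 56/75a - 181/75c - 91/75 → -⅔c³ - 8/25b² + 8/15bc + 71/15c² - 181/75c - 31/15
  leading term c³: no divisor's leading term divides it; move -⅔c³ to the remainder.
  leading term b²: no divisor's leading term divides it; move -8/25b² to the remainder.
  leading term bc: no divisor's leading term divides it; move 8/15bc to the remainder.
  leading term c²: no divisor's leading term divides it; move 71/15c² to the remainder.
  leading term c: no divisor's leading term divides it; move -181/75c to the remainder.
  leading term 1: no divisor's leading term divides it; move -31/15 to the remainder.
  remainder ⅕b³c - ⅔c³ - 8/25b² + 8/15bc + 71/15c² - 181/75c - 31/15 ≠ 0; add g_3 = ⅕b³c - ⅔c³ - 8/25b² + 8/15bc + 71/15c² - 181/75c - 31/15 to the basis.

The other S-polynomials (S(f_1,g_3), S(f_2,g_3)) all reduce to 0 modulo the current basis, so we have a Gröbner basis.

G = {b³c - 10/3c³ - 8/5b² + 8/3bc + 71/3c² - 181/15c - 31/3, ab² + 8/3a + ⅔c - 13/3, ac² - ⅗ac + ⅕bc - 7/25a - 8/25}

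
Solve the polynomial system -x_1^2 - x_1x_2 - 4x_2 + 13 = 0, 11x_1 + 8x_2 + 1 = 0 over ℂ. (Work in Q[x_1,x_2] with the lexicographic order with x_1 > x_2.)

Compute a lex Gröbner basis by Buchberger's algorithm.
f_1 = -x_1^2 - x_1x_2 - 4x_2 + 13, LT = x_1^2.
f_2 = 11x_1 + 8x_2 + 1, LT = x_1.

S(f_1,f_2): lcm = x_1^2. S = 3/11x_1x_2 - 1/11x_1 + 4x_2 - 13.
  leading term x_1x_2: subtract (3/121x_2)·f_2 from 3/11x_1x_2 - 1/11x_1 + 4x_2 - 13 → -1/11x_1 - 24/121x_2^2 + 481/121x_2 - 13
  leading term x_1: subtract (-1/121)·f_2 from -1/11x_1 - 24/121x_2^2 + 481/121x_2 - 13 → -24/121x_2^2 + 489/121x_2 - 1572/121
  leading term x_2^2: no divisor's leading term divides it; move -24/121x_2^2 to the remainder.
  leading term x_2: no divisor's leading term divides it; move 489/121x_2 to the remainder.
  leading term 1: no divisor's leading term divides it; move -1572/121 to the remainder.
  remainder -24/121x_2^2 + 489/121x_2 - 1572/121 ≠ 0; add h_3 = -24/121x_2^2 + 489/121x_2 - 1572/121 to the basis.

The other S-polynomials (S(f_1,h_3), S(f_2,h_3)) all reduce to 0 modulo the current basis, so we have a Gröbner basis.
Inter-reduce: drop elements whose leading term is divisible by another's, tail-reduce, and make monic.
Reduced Gröbner basis: {x_1 + 8/11x_2 + 1/11, x_2^2 - 163/8x_2 + 131/2}.

Since the basis is lex-ordered, x_2^2 - 163/8x_2 + 131/2 is univariate in x_2. Its roots are {4, 131/8}. Back-substituting each root into the other basis elements fixes the other coordinates.
  x_2 = 4: the earlier basis element becomes x_1 + 3 = 0, giving x_1 = -3 — point (-3, 4).
  x_2 = 131/8: the earlier basis element becomes x_1 + 12 = 0, giving x_1 = -12 — point (-12, 131/8).

{(-3, 4), (-12, 131/8)}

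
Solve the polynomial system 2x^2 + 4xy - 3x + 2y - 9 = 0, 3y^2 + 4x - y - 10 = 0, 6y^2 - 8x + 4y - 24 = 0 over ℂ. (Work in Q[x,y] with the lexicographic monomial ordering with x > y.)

{(-1, -2)}

Compute a lex Gröbner basis by Buchberger's algorithm.
f_1 = 2x^2 + 4xy - 3x + 2y - 9, LT = x^2.
f_2 = 4x + 3y^2 - y - 10, LT = x.
f_3 = -8x + 6y^2 + 4y - 24, LT = x.

S(f_1,f_2): lcm = x^2. S = -3/4xy^2 + 9/4xy + x + y - 9/2.
  leading term xy^2: subtract (-3/16y^2)·f_2 from -3/4xy^2 + 9/4xy + x + y - 9/2 → 9/4xy + x + 9/16y^4 - 3/16y^3 - 15/8y^2 + y - 9/2
  leading term xy: subtract (9/16y)·f_2 from 9/4xy + x + 9/16y^4 - 3/16y^3 - 15/8y^2 + y - 9/2 → x + 9/16y^4 - 15/8y^3 - 21/16y^2 + 53/8y - 9/2
  leading term x: subtract (1/4)·f_2 from x + 9/16y^4 - 15/8y^3 - 21/16y^2 + 53/8y - 9/2 → 9/16y^4 - 15/8y^3 - 33/16y^2 + 55/8y - 2
  leading term y^4: no divisor's leading term divides it; move 9/16y^4 to the remainder.
  leading term y^3: no divisor's leading term divides it; move -15/8y^3 to the remainder.
  leading term y^2: no divisor's leading term divides it; move -33/16y^2 to the remainder.
  leading term y: no divisor's leading term divides it; move 55/8y to the remainder.
  leading term 1: no divisor's leading term divides it; move -2 to the remainder.
  remainder 9/16y^4 - 15/8y^3 - 33/16y^2 + 55/8y - 2 ≠ 0; add h_4 = 9/16y^4 - 15/8y^3 - 33/16y^2 + 55/8y - 2 to the basis.

S(f_1,f_3): lcm = x^2. S = 3/4xy^2 + 5/2xy - 9/2x + y - 9/2.
  leading term xy^2: subtract (3/16y^2)·f_2 from 3/4xy^2 + 5/2xy - 9/2x + y - 9/2 → 5/2xy - 9/2x - 9/16y^4 + 3/16y^3 + 15/8y^2 + y - 9/2
  leading term xy: subtract (5/8y)·f_2 from 5/2xy - 9/2x - 9/16y^4 + 3/16y^3 + 15/8y^2 + y - 9/2 → -9/2x - 9/16y^4 - 27/16y^3 + 5/2y^2 + 29/4y - 9/2
  leading term x: subtract (-9/8)·f_2 from -9/2x - 9/16y^4 - 27/16y^3 + 5/2y^2 + 29/4y - 9/2 → -9/16y^4 - 27/16y^3 + 47/8y^2 + 49/8y - 63/4
  leading term y^4: subtract (-1)·h_4 from -9/16y^4 - 27/16y^3 + 47/8y^2 + 49/8y - 63/4 → -57/16y^3 + 61/16y^2 + 13y - 71/4
  leading term y^3: no divisor's leading term divides it; move -57/16y^3 to the remainder.
  leading term y^2: no divisor's leading term divides it; move 61/16y^2 to the remainder.
  leading term y: no divisor's leading term divides it; move 13y to the remainder.
  leading term 1: no divisor's leading term divides it; move -71/4 to the remainder.
  remainder -57/16y^3 + 61/16y^2 + 13y - 71/4 ≠ 0; add h_5 = -57/16y^3 + 61/16y^2 + 13y - 71/4 to the basis.

S(f_2,f_3): lcm = x. S = 3/2y^2 + 1/4y - 11/2.
  leading term y^2: no divisor's leading term divides it; move 3/2y^2 to the remainder.
  leading term y: no divisor's leading term divides it; move 1/4y to the remainder.
  leading term 1: no divisor's leading term divides it; move -11/2 to the remainder.
  remainder 3/2y^2 + 1/4y - 11/2 ≠ 0; add h_6 = 3/2y^2 + 1/4y - 11/2 to the basis.

S(f_1,h_4): leading monomials are coprime, so the S-polynomial reduces to 0 (Buchberger's first criterion).
S(f_2,h_4): leading monomials are coprime, so the S-polynomial reduces to 0 (Buchberger's first criterion).
S(f_3,h_4): leading monomials are coprime, so the S-polynomial reduces to 0 (Buchberger's first criterion).
S(f_1,h_5): leading monomials are coprime, so the S-polynomial reduces to 0 (Buchberger's first criterion).
S(f_2,h_5): leading monomials are coprime, so the S-polynomial reduces to 0 (Buchberger's first criterion).
S(f_3,h_5): leading monomials are coprime, so the S-polynomial reduces to 0 (Buchberger's first criterion).
S(h_4,h_5): lcm = y^4. S = -43/19y^3 - 1/57y^2 + 1238/171y - 32/9.
  leading term y^3: subtract (688/1083)·h_5 from -43/19y^3 - 1/57y^2 + 1238/171y - 32/9 → -2642/1083y^2 - 3310/3249y + 25084/3249
  leading term y^2: subtract (-5284/3249)·h_6 from -2642/1083y^2 - 3310/3249y + 25084/3249 → -221/361y - 442/361
  leading term y: no divisor's leading term divides it; move -221/361y to the remainder.
  leading term 1: no divisor's leading term divides it; move -442/361 to the remainder.
  remainder -221/361y - 442/361 ≠ 0; add h_7 = -221/361y - 442/361 to the basis.

S(f_1,h_6): leading monomials are coprime, so the S-polynomial reduces to 0 (Buchberger's first criterion).
S(f_2,h_6): leading monomials are coprime, so the S-polynomial reduces to 0 (Buchberger's first criterion).
S(f_3,h_6): leading monomials are coprime, so the S-polynomial reduces to 0 (Buchberger's first criterion).
S(h_4,h_6): lcm = y^4. S = -7/2y^3 + 110/9y - 32/9.
  leading term y^3: subtract (56/57)·h_5 from -7/2y^3 + 110/9y - 32/9 → -427/114y^2 - 94/171y + 2374/171
  leading term y^2: subtract (-427/171)·h_6 from -427/114y^2 - 94/171y + 2374/171 → 17/228y + 17/114
  leading term y: subtract (-19/156)·h_7 from 17/228y + 17/114 → 0
  remainder 0.

S(h_5,h_6): lcm = y^3. S = -47/38y^2 + 1/57y + 284/57.
  leading term y^2: subtract (-47/57)·h_6 from -47/38y^2 + 1/57y + 284/57 → 17/76y + 17/38
  leading term y: subtract (-19/52)·h_7 from 17/76y + 17/38 → 0
  remainder 0.

S(f_1,h_7): leading monomials are coprime, so the S-polynomial reduces to 0 (Buchberger's first criterion).
S(f_2,h_7): leading monomials are coprime, so the S-polynomial reduces to 0 (Buchberger's first criterion).
S(f_3,h_7): leading monomials are coprime, so the S-polynomial reduces to 0 (Buchberger's first criterion).
S(h_4,h_7): lcm = y^4. S = -16/3y^3 - 11/3y^2 + 110/9y - 32/9.
  leading term y^3: subtract (256/171)·h_5 from -16/3y^3 - 11/3y^2 + 110/9y - 32/9 → -1603/171y^2 - 1238/171y + 1312/57
  leading term y^2: subtract (-3206/513)·h_6 from -1603/171y^2 - 1238/171y + 1312/57 → -5825/1026y - 5825/513
  leading term y: subtract (110675/11934)·h_7 from -5825/1026y - 5825/513 → 0
  remainder 0.

S(h_5,h_7): lcm = y^3. S = -175/57y^2 - 208/57y + 284/57.
  leading term y^2: subtract (-350/171)·h_6 from -175/57y^2 - 208/57y + 284/57 → -1073/342y - 1073/171
  leading term y: subtract (20387/3978)·h_7 from -1073/342y - 1073/171 → 0
  remainder 0.

S(h_6,h_7): lcm = y^2. S = -11/6y - 11/3.
  leading term y: subtract (3971/1326)·h_7 from -11/6y - 11/3 → 0
  remainder 0.

Every S-polynomial of the final basis reduces to 0, so we have a Gröbner basis.
Inter-reduce: drop elements whose leading term is divisible by another's, tail-reduce, and make monic.
Reduced Gröbner basis: {x + 1, y + 2}.

From the last basis element, y + 2 = 0, so y takes values in {-2}. Each choice, substituted upward through the basis, yields the corresponding point(s) of the solution set.
  y = -2: the earlier basis element becomes x + 1 = 0, giving x = -1 — point (-1, -2).
Substituting each solution back into the original system confirms all equations vanish.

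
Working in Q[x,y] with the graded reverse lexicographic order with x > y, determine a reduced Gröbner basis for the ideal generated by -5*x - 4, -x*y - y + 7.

G = {x + 4/5, y - 35}

f_1 = -5*x - 4, LT = x.
f_2 = -x*y - y + 7, LT = x*y.

S(f_1,f_2): lcm = x*y. S = -1/5*y + 7.
  leading term y: no divisor's leading term divides it; move -1/5*y to the remainder.
  leading term 1: no divisor's leading term divides it; move 7 to the remainder.
  remainder -1/5*y + 7 ≠ 0; add g_3 = -1/5*y + 7 to the basis.

S(f_1,g_3): leading monomials are coprime, so the S-polynomial reduces to 0 (Buchberger's first criterion).
S(f_2,g_3): lcm = x*y. S = 35*x + y - 7.
  leading term x: subtract (-7)·f_1 from 35*x + y - 7 → y - 35
  leading term y: subtract (-5)·g_3 from y - 35 → 0
  remainder 0.

Every S-polynomial of the final basis reduces to 0, so we have a Gröbner basis.
Inter-reduce: drop elements whose leading term is divisible by another's, tail-reduce, and make monic.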